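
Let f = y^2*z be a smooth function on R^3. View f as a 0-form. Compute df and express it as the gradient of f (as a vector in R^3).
df = (0) dx + (2*y*z) dy + (y^2) dz; grad f = (0, 2*y*z, y^2)

For a 0-form f, d f = (∂f/∂x) dx + (∂f/∂y) dy + (∂f/∂z) dz. The components of the vector representation are exactly the entries of grad f in Cartesian coordinates:
  ∂f/∂x = 0
  ∂f/∂y = 2*y*z
  ∂f/∂z = y^2.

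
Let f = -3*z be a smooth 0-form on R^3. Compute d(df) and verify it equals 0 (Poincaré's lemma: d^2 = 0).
d(df) = 0

Step 1: df = sum_i (∂f/∂x_i) dx_i = (0) dx + (0) dy + (-3) dz.
Step 2: Apply d again. Using the 1-form formula, the coefficient of dx ∧ dy in d(df) is ∂^2 f/∂x ∂y - ∂^2 f/∂y ∂x = (0) - (0) = 0 (equality of mixed partials for smooth f).
Similarly for dx ∧ dz and dy ∧ dz — all coefficients vanish. So d(df) = 0.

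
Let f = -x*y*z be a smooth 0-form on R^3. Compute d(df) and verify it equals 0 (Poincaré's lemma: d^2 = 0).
d(df) = 0

Step 1: df = sum_i (∂f/∂x_i) dx_i = (-y*z) dx + (-x*z) dy + (-x*y) dz.
Step 2: Apply d again. Using the 1-form formula, the coefficient of dx ∧ dy in d(df) is ∂^2 f/∂x ∂y - ∂^2 f/∂y ∂x = (-z) - (-z) = 0 (equality of mixed partials for smooth f).
Similarly for dx ∧ dz and dy ∧ dz — all coefficients vanish. So d(df) = 0.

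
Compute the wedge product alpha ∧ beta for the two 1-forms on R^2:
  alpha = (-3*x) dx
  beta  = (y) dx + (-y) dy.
alpha ∧ beta = (3*x*y) dx ∧ dy

Distribute the wedge, using dx_i ∧ dx_j = -dx_j ∧ dx_i and dx_i ∧ dx_i = 0. For each pair (i, j) with i < j, the coefficient of dx_i ∧ dx_j in alpha ∧ beta is (alpha_i * beta_j - alpha_j * beta_i). Collecting: alpha ∧ beta = (3*x*y) dx ∧ dy.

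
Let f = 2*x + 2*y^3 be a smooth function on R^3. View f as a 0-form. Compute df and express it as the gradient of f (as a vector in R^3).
df = (2) dx + (6*y^2) dy + (0) dz; grad f = (2, 6*y^2, 0)

For a 0-form f, d f = (∂f/∂x) dx + (∂f/∂y) dy + (∂f/∂z) dz. The components of the vector representation are exactly the entries of grad f in Cartesian coordinates:
  ∂f/∂x = 2
  ∂f/∂y = 6*y^2
  ∂f/∂z = 0.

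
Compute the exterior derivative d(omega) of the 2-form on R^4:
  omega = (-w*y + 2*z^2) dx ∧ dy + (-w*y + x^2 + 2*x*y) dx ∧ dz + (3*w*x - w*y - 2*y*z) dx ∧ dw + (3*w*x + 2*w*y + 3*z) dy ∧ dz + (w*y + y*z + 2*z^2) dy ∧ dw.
d(omega) = (4*w - 2*x + 4*z) dx ∧ dy ∧ dz + (w - y + 2*z) dx ∧ dy ∧ dw + (y) dx ∧ dz ∧ dw + (3*x + y - 4*z) dy ∧ dz ∧ dw

For a 2-form omega = sum_{i<j} g_{ij} dx_i ∧ dx_j, the exterior derivative is
  d(omega) = sum_{i<j} d(g_{ij}) ∧ dx_i ∧ dx_j = sum_{i<j, k} (∂g_{ij}/∂x_k) dx_k ∧ dx_i ∧ dx_j.
Expand each term, using dx_k ∧ dx_i ∧ dx_j = sgn(permutation) dx_{(a)} ∧ dx_{(b)} ∧ dx_{(c)} with (a < b < c) sorted:
  d(-w*y + 2*z^2) includes (∂/∂z)(-w*y + 2*z^2) dz = (4*z) dz, which multiplied by dx ∧ dy gives (4*z) dx ∧ dy ∧ dz
  d(-w*y + 2*z^2) includes (∂/∂w)(-w*y + 2*z^2) dw = (-y) dw, which multiplied by dx ∧ dy gives (-y) dx ∧ dy ∧ dw
  d(-w*y + x^2 + 2*x*y) includes (∂/∂y)(-w*y + x^2 + 2*x*y) dy = (-w + 2*x) dy, which multiplied by dx ∧ dz gives (w - 2*x) dx ∧ dy ∧ dz
  d(-w*y + x^2 + 2*x*y) includes (∂/∂w)(-w*y + x^2 + 2*x*y) dw = (-y) dw, which multiplied by dx ∧ dz gives (-y) dx ∧ dz ∧ dw
  d(3*w*x - w*y - 2*y*z) includes (∂/∂y)(3*w*x - w*y - 2*y*z) dy = (-w - 2*z) dy, which multiplied by dx ∧ dw gives (w + 2*z) dx ∧ dy ∧ dw
  d(3*w*x - w*y - 2*y*z) includes (∂/∂z)(3*w*x - w*y - 2*y*z) dz = (-2*y) dz, which multiplied by dx ∧ dw gives (2*y) dx ∧ dz ∧ dw
  d(3*w*x + 2*w*y + 3*z) includes (∂/∂x)(3*w*x + 2*w*y + 3*z) dx = (3*w) dx, which multiplied by dy ∧ dz gives (3*w) dx ∧ dy ∧ dz
  d(3*w*x + 2*w*y + 3*z) includes (∂/∂w)(3*w*x + 2*w*y + 3*z) dw = (3*x + 2*y) dw, which multiplied by dy ∧ dz gives (3*x + 2*y) dy ∧ dz ∧ dw
  d(w*y + y*z + 2*z^2) includes (∂/∂z)(w*y + y*z + 2*z^2) dz = (y + 4*z) dz, which multiplied by dy ∧ dw gives (-y - 4*z) dy ∧ dz ∧ dw
Collecting like 3-forms: d(omega) = (4*w - 2*x + 4*z) dx ∧ dy ∧ dz + (w - y + 2*z) dx ∧ dy ∧ dw + (y) dx ∧ dz ∧ dw + (3*x + y - 4*z) dy ∧ dz ∧ dw.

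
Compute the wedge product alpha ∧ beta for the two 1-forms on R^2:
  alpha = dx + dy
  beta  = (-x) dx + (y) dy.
alpha ∧ beta = (x + y) dx ∧ dy

Distribute the wedge, using dx_i ∧ dx_j = -dx_j ∧ dx_i and dx_i ∧ dx_i = 0. For each pair (i, j) with i < j, the coefficient of dx_i ∧ dx_j in alpha ∧ beta is (alpha_i * beta_j - alpha_j * beta_i). Collecting: alpha ∧ beta = (x + y) dx ∧ dy.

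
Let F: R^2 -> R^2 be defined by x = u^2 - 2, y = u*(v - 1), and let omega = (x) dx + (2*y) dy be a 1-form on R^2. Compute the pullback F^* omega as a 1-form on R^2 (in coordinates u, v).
F^* omega = (2*u*(u^2 + v^2 - 2*v - 1)) du + (2*u^2*(v - 1)) dv

Using F^*(f dg) = (f ∘ F) d(g ∘ F), substitute each coordinate x_i by F_i(u, v) in f_i, and replace dx_i by d F_i = (∂F_i/∂u) du + (∂F_i/∂v) dv.
  For the x component: f_1(F) = u^2 - 2; d F_1 = (2*u) du + (0) dv
  For the y component: f_2(F) = 2*u*(v - 1); d F_2 = (v - 1) du + (u) dv
Combining and collecting du, dv coefficients:
  coeff of du: 2*u*(u^2 + v^2 - 2*v - 1)
  coeff of dv: 2*u^2*(v - 1)
F^* omega = (2*u*(u^2 + v^2 - 2*v - 1)) du + (2*u^2*(v - 1)) dv.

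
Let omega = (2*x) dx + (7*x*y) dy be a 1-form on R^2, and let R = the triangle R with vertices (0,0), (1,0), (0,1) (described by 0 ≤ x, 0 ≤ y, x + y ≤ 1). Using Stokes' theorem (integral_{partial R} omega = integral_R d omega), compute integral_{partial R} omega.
integral_(partial R) omega = 7/6

Stokes: integral_partial_R omega = integral_R d omega with d omega = (∂Q/∂x - ∂P/∂y) dx ∧ dy.
  ∂Q/∂x = 7*y
  ∂P/∂y = 0
  integrand = ∂Q/∂x - ∂P/∂y = 7*y.
Integrating over R: integral_0^1 integral_0^{1-x} (7*y) dy dx = 7/6.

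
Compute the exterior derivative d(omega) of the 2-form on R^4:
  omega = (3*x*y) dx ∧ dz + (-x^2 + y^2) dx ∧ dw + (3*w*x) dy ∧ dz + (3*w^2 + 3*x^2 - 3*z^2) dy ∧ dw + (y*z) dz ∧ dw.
d(omega) = (3*w - 3*x) dx ∧ dy ∧ dz + (6*x - 2*y) dx ∧ dy ∧ dw + (3*x + 7*z) dy ∧ dz ∧ dw

For a 2-form omega = sum_{i<j} g_{ij} dx_i ∧ dx_j, the exterior derivative is
  d(omega) = sum_{i<j} d(g_{ij}) ∧ dx_i ∧ dx_j = sum_{i<j, k} (∂g_{ij}/∂x_k) dx_k ∧ dx_i ∧ dx_j.
Expand each term, using dx_k ∧ dx_i ∧ dx_j = sgn(permutation) dx_{(a)} ∧ dx_{(b)} ∧ dx_{(c)} with (a < b < c) sorted:
  d(3*x*y) includes (∂/∂y)(3*x*y) dy = (3*x) dy, which multiplied by dx ∧ dz gives (-3*x) dx ∧ dy ∧ dz
  d(-x^2 + y^2) includes (∂/∂y)(-x^2 + y^2) dy = (2*y) dy, which multiplied by dx ∧ dw gives (-2*y) dx ∧ dy ∧ dw
  d(3*w*x) includes (∂/∂x)(3*w*x) dx = (3*w) dx, which multiplied by dy ∧ dz gives (3*w) dx ∧ dy ∧ dz
  d(3*w*x) includes (∂/∂w)(3*w*x) dw = (3*x) dw, which multiplied by dy ∧ dz gives (3*x) dy ∧ dz ∧ dw
  d(3*w^2 + 3*x^2 - 3*z^2) includes (∂/∂x)(3*w^2 + 3*x^2 - 3*z^2) dx = (6*x) dx, which multiplied by dy ∧ dw gives (6*x) dx ∧ dy ∧ dw
  d(3*w^2 + 3*x^2 - 3*z^2) includes (∂/∂z)(3*w^2 + 3*x^2 - 3*z^2) dz = (-6*z) dz, which multiplied by dy ∧ dw gives (6*z) dy ∧ dz ∧ dw
  d(y*z) includes (∂/∂y)(y*z) dy = (z) dy, which multiplied by dz ∧ dw gives (z) dy ∧ dz ∧ dw
Collecting like 3-forms: d(omega) = (3*w - 3*x) dx ∧ dy ∧ dz + (6*x - 2*y) dx ∧ dy ∧ dw + (3*x + 7*z) dy ∧ dz ∧ dw.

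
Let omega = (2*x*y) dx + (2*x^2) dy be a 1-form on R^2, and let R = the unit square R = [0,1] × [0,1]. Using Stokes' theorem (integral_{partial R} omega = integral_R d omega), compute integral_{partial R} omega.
integral_(partial R) omega = 1

Stokes: integral_partial_R omega = integral_R d omega with d omega = (∂Q/∂x - ∂P/∂y) dx ∧ dy.
  ∂Q/∂x = 4*x
  ∂P/∂y = 2*x
  integrand = ∂Q/∂x - ∂P/∂y = 2*x.
Integrating over R: integral_0^1 integral_0^1 (2*x) dx dy = 1.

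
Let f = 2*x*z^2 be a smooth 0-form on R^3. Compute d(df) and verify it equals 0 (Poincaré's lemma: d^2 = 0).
d(df) = 0

Step 1: df = sum_i (∂f/∂x_i) dx_i = (2*z^2) dx + (0) dy + (4*x*z) dz.
Step 2: Apply d again. Using the 1-form formula, the coefficient of dx ∧ dy in d(df) is ∂^2 f/∂x ∂y - ∂^2 f/∂y ∂x = (0) - (0) = 0 (equality of mixed partials for smooth f).
Similarly for dx ∧ dz and dy ∧ dz — all coefficients vanish. So d(df) = 0.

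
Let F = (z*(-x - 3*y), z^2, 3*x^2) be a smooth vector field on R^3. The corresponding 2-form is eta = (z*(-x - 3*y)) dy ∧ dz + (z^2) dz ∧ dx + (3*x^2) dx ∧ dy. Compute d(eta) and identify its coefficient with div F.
d(eta) = (-z) dx ∧ dy ∧ dz; div F = -z

For a 2-form in R^3 of the form above, applying d gives a 3-form with coefficient ∂P/∂x + ∂Q/∂y + ∂R/∂z:
  ∂P/∂x = -z
  ∂Q/∂y = 0
  ∂R/∂z = 0
Sum = -z, which is exactly div F.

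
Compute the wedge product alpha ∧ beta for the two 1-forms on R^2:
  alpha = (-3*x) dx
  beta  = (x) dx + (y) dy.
alpha ∧ beta = (-3*x*y) dx ∧ dy

Distribute the wedge, using dx_i ∧ dx_j = -dx_j ∧ dx_i and dx_i ∧ dx_i = 0. For each pair (i, j) with i < j, the coefficient of dx_i ∧ dx_j in alpha ∧ beta is (alpha_i * beta_j - alpha_j * beta_i). Collecting: alpha ∧ beta = (-3*x*y) dx ∧ dy.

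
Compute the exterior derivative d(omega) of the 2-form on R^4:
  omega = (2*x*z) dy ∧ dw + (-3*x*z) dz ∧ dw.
d(omega) = (2*z) dx ∧ dy ∧ dw + (-2*x) dy ∧ dz ∧ dw + (-3*z) dx ∧ dz ∧ dw

For a 2-form omega = sum_{i<j} g_{ij} dx_i ∧ dx_j, the exterior derivative is
  d(omega) = sum_{i<j} d(g_{ij}) ∧ dx_i ∧ dx_j = sum_{i<j, k} (∂g_{ij}/∂x_k) dx_k ∧ dx_i ∧ dx_j.
Expand each term, using dx_k ∧ dx_i ∧ dx_j = sgn(permutation) dx_{(a)} ∧ dx_{(b)} ∧ dx_{(c)} with (a < b < c) sorted:
  d(2*x*z) includes (∂/∂x)(2*x*z) dx = (2*z) dx, which multiplied by dy ∧ dw gives (2*z) dx ∧ dy ∧ dw
  d(2*x*z) includes (∂/∂z)(2*x*z) dz = (2*x) dz, which multiplied by dy ∧ dw gives (-2*x) dy ∧ dz ∧ dw
  d(-3*x*z) includes (∂/∂x)(-3*x*z) dx = (-3*z) dx, which multiplied by dz ∧ dw gives (-3*z) dx ∧ dz ∧ dw
Collecting like 3-forms: d(omega) = (2*z) dx ∧ dy ∧ dw + (-2*x) dy ∧ dz ∧ dw + (-3*z) dx ∧ dz ∧ dw.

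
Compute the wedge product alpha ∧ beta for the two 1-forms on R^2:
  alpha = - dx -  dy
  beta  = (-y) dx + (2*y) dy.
alpha ∧ beta = (-3*y) dx ∧ dy

Distribute the wedge, using dx_i ∧ dx_j = -dx_j ∧ dx_i and dx_i ∧ dx_i = 0. For each pair (i, j) with i < j, the coefficient of dx_i ∧ dx_j in alpha ∧ beta is (alpha_i * beta_j - alpha_j * beta_i). Collecting: alpha ∧ beta = (-3*y) dx ∧ dy.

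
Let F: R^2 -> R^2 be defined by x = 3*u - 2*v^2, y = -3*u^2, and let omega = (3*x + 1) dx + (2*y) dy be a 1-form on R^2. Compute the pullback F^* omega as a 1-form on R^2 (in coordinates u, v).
F^* omega = (36*u^3 + 27*u - 18*v^2 + 3) du + (4*v*(-9*u + 6*v^2 - 1)) dv

Using F^*(f dg) = (f ∘ F) d(g ∘ F), substitute each coordinate x_i by F_i(u, v) in f_i, and replace dx_i by d F_i = (∂F_i/∂u) du + (∂F_i/∂v) dv.
  For the x component: f_1(F) = 9*u - 6*v^2 + 1; d F_1 = (3) du + (-4*v) dv
  For the y component: f_2(F) = -6*u^2; d F_2 = (-6*u) du + (0) dv
Combining and collecting du, dv coefficients:
  coeff of du: 36*u^3 + 27*u - 18*v^2 + 3
  coeff of dv: 4*v*(-9*u + 6*v^2 - 1)
F^* omega = (36*u^3 + 27*u - 18*v^2 + 3) du + (4*v*(-9*u + 6*v^2 - 1)) dv.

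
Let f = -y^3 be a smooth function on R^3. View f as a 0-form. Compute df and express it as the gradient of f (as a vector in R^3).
df = (0) dx + (-3*y^2) dy + (0) dz; grad f = (0, -3*y^2, 0)

For a 0-form f, d f = (∂f/∂x) dx + (∂f/∂y) dy + (∂f/∂z) dz. The components of the vector representation are exactly the entries of grad f in Cartesian coordinates:
  ∂f/∂x = 0
  ∂f/∂y = -3*y^2
  ∂f/∂z = 0.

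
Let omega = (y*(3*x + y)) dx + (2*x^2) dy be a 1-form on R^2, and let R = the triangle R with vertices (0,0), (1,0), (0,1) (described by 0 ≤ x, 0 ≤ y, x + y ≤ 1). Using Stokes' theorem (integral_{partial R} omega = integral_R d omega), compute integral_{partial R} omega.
integral_(partial R) omega = -1/6

Stokes: integral_partial_R omega = integral_R d omega with d omega = (∂Q/∂x - ∂P/∂y) dx ∧ dy.
  ∂Q/∂x = 4*x
  ∂P/∂y = 3*x + 2*y
  integrand = ∂Q/∂x - ∂P/∂y = x - 2*y.
Integrating over R: integral_0^1 integral_0^{1-x} (x - 2*y) dy dx = -1/6.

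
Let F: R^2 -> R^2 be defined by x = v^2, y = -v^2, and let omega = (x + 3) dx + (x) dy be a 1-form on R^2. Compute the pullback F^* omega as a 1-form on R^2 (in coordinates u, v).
F^* omega = (6*v) dv

Using F^*(f dg) = (f ∘ F) d(g ∘ F), substitute each coordinate x_i by F_i(u, v) in f_i, and replace dx_i by d F_i = (∂F_i/∂u) du + (∂F_i/∂v) dv.
  For the x component: f_1(F) = v^2 + 3; d F_1 = (0) du + (2*v) dv
  For the y component: f_2(F) = v^2; d F_2 = (0) du + (-2*v) dv
Combining and collecting du, dv coefficients:
  coeff of du: 0
  coeff of dv: 6*v
F^* omega = (6*v) dv.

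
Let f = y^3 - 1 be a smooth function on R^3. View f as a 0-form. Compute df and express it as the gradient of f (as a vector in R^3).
df = (0) dx + (3*y^2) dy + (0) dz; grad f = (0, 3*y^2, 0)

For a 0-form f, d f = (∂f/∂x) dx + (∂f/∂y) dy + (∂f/∂z) dz. The components of the vector representation are exactly the entries of grad f in Cartesian coordinates:
  ∂f/∂x = 0
  ∂f/∂y = 3*y^2
  ∂f/∂z = 0.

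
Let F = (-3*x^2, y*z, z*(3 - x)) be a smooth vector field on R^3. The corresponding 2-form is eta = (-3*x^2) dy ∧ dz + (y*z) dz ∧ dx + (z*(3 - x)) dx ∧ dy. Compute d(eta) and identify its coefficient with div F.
d(eta) = (-7*x + z + 3) dx ∧ dy ∧ dz; div F = -7*x + z + 3

For a 2-form in R^3 of the form above, applying d gives a 3-form with coefficient ∂P/∂x + ∂Q/∂y + ∂R/∂z:
  ∂P/∂x = -6*x
  ∂Q/∂y = z
  ∂R/∂z = 3 - x
Sum = -7*x + z + 3, which is exactly div F.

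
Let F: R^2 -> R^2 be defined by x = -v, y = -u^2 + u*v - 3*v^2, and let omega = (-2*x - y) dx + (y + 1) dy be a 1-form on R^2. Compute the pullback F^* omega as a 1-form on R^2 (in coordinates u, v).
F^* omega = (2*u^3 - 3*u^2*v + 7*u*v^2 - 2*u - 3*v^3 + v) du + (-u^3 + 7*u^2*v - u^2 - 9*u*v^2 + u*v + u + 18*v^3 - 3*v^2 - 8*v) dv

Using F^*(f dg) = (f ∘ F) d(g ∘ F), substitute each coordinate x_i by F_i(u, v) in f_i, and replace dx_i by d F_i = (∂F_i/∂u) du + (∂F_i/∂v) dv.
  For the x component: f_1(F) = u^2 - u*v + 3*v^2 + 2*v; d F_1 = (0) du + (-1) dv
  For the y component: f_2(F) = -u^2 + u*v - 3*v^2 + 1; d F_2 = (-2*u + v) du + (u - 6*v) dv
Combining and collecting du, dv coefficients:
  coeff of du: 2*u^3 - 3*u^2*v + 7*u*v^2 - 2*u - 3*v^3 + v
  coeff of dv: -u^3 + 7*u^2*v - u^2 - 9*u*v^2 + u*v + u + 18*v^3 - 3*v^2 - 8*v
F^* omega = (2*u^3 - 3*u^2*v + 7*u*v^2 - 2*u - 3*v^3 + v) du + (-u^3 + 7*u^2*v - u^2 - 9*u*v^2 + u*v + u + 18*v^3 - 3*v^2 - 8*v) dv.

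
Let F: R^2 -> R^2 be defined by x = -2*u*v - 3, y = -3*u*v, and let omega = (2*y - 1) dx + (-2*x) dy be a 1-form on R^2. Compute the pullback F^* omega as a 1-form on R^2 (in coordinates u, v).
F^* omega = (-16*v) du + (-16*u) dv

Using F^*(f dg) = (f ∘ F) d(g ∘ F), substitute each coordinate x_i by F_i(u, v) in f_i, and replace dx_i by d F_i = (∂F_i/∂u) du + (∂F_i/∂v) dv.
  For the x component: f_1(F) = -6*u*v - 1; d F_1 = (-2*v) du + (-2*u) dv
  For the y component: f_2(F) = 4*u*v + 6; d F_2 = (-3*v) du + (-3*u) dv
Combining and collecting du, dv coefficients:
  coeff of du: -16*v
  coeff of dv: -16*u
F^* omega = (-16*v) du + (-16*u) dv.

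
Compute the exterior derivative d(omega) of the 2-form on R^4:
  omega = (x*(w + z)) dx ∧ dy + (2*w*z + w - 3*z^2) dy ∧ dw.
d(omega) = (x) dx ∧ dy ∧ dz + (x) dx ∧ dy ∧ dw + (-2*w + 6*z) dy ∧ dz ∧ dw

For a 2-form omega = sum_{i<j} g_{ij} dx_i ∧ dx_j, the exterior derivative is
  d(omega) = sum_{i<j} d(g_{ij}) ∧ dx_i ∧ dx_j = sum_{i<j, k} (∂g_{ij}/∂x_k) dx_k ∧ dx_i ∧ dx_j.
Expand each term, using dx_k ∧ dx_i ∧ dx_j = sgn(permutation) dx_{(a)} ∧ dx_{(b)} ∧ dx_{(c)} with (a < b < c) sorted:
  d(x*(w + z)) includes (∂/∂z)(x*(w + z)) dz = (x) dz, which multiplied by dx ∧ dy gives (x) dx ∧ dy ∧ dz
  d(x*(w + z)) includes (∂/∂w)(x*(w + z)) dw = (x) dw, which multiplied by dx ∧ dy gives (x) dx ∧ dy ∧ dw
  d(2*w*z + w - 3*z^2) includes (∂/∂z)(2*w*z + w - 3*z^2) dz = (2*w - 6*z) dz, which multiplied by dy ∧ dw gives (-2*w + 6*z) dy ∧ dz ∧ dw
Collecting like 3-forms: d(omega) = (x) dx ∧ dy ∧ dz + (x) dx ∧ dy ∧ dw + (-2*w + 6*z) dy ∧ dz ∧ dw.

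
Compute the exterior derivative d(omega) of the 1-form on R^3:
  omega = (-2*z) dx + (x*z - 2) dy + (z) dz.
d(omega) = (z) dx ∧ dy + (2) dx ∧ dz + (-x) dy ∧ dz

For a 1-form omega = sum_i f_i dx_i, the exterior derivative is
  d(omega) = sum_{i < j} (∂f_j/∂x_i - ∂f_i/∂x_j) dx_i ∧ dx_j.
  coefficient of dx ∧ dy: ∂f_2/∂x - ∂f_1/∂y = ∂(x*z - 2)/∂x - ∂(-2*z)/∂y = z
  coefficient of dx ∧ dz: ∂f_3/∂x - ∂f_1/∂z = ∂(z)/∂x - ∂(-2*z)/∂z = 2
  coefficient of dy ∧ dz: ∂f_3/∂y - ∂f_2/∂z = ∂(z)/∂y - ∂(x*z - 2)/∂z = -x
Assembling: d(omega) = (z) dx ∧ dy + (2) dx ∧ dz + (-x) dy ∧ dz.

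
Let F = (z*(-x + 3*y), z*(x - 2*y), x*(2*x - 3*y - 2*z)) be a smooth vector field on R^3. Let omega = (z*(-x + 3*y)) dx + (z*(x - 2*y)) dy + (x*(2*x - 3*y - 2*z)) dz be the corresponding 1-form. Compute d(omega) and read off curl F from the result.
d(omega) = (-4*x + 2*y) dy ∧ dz + (-5*x + 6*y + 2*z) dz ∧ dx + (-2*z) dx ∧ dy; curl F = (-4*x + 2*y, -5*x + 6*y + 2*z, -2*z)

d omega = sum_{i<j} (∂f_j/∂x_i - ∂f_i/∂x_j) dx_i ∧ dx_j. Under the identification (dy ∧ dz, dz ∧ dx, dx ∧ dy) ↔ (e_x, e_y, e_z), the coefficients are exactly the components of curl F. Compute:
  ∂R/∂y - ∂Q/∂z = (-3*x) - (x - 2*y) = -4*x + 2*y
  ∂P/∂z - ∂R/∂x = (-x + 3*y) - (4*x - 3*y - 2*z) = -5*x + 6*y + 2*z
  ∂Q/∂x - ∂P/∂y = (z) - (3*z) = -2*z.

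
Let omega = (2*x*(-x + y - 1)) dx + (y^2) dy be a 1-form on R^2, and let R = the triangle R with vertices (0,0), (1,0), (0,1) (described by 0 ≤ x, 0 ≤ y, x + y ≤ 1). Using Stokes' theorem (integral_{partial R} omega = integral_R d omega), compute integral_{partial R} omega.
integral_(partial R) omega = -1/3

Stokes: integral_partial_R omega = integral_R d omega with d omega = (∂Q/∂x - ∂P/∂y) dx ∧ dy.
  ∂Q/∂x = 0
  ∂P/∂y = 2*x
  integrand = ∂Q/∂x - ∂P/∂y = -2*x.
Integrating over R: integral_0^1 integral_0^{1-x} (-2*x) dy dx = -1/3.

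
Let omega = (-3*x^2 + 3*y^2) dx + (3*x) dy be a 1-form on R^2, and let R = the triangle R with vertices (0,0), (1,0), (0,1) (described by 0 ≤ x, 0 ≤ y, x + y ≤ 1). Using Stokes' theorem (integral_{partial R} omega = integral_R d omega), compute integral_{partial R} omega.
integral_(partial R) omega = 1/2

Stokes: integral_partial_R omega = integral_R d omega with d omega = (∂Q/∂x - ∂P/∂y) dx ∧ dy.
  ∂Q/∂x = 3
  ∂P/∂y = 6*y
  integrand = ∂Q/∂x - ∂P/∂y = 3 - 6*y.
Integrating over R: integral_0^1 integral_0^{1-x} (3 - 6*y) dy dx = 1/2.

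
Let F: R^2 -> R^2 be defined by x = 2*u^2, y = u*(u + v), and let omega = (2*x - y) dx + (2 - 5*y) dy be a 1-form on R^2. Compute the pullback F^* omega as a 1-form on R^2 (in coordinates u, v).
F^* omega = (2*u^3 - 19*u^2*v - 5*u*v^2 + 4*u + 2*v) du + (u*(-5*u^2 - 5*u*v + 2)) dv

Using F^*(f dg) = (f ∘ F) d(g ∘ F), substitute each coordinate x_i by F_i(u, v) in f_i, and replace dx_i by d F_i = (∂F_i/∂u) du + (∂F_i/∂v) dv.
  For the x component: f_1(F) = u*(3*u - v); d F_1 = (4*u) du + (0) dv
  For the y component: f_2(F) = -5*u^2 - 5*u*v + 2; d F_2 = (2*u + v) du + (u) dv
Combining and collecting du, dv coefficients:
  coeff of du: 2*u^3 - 19*u^2*v - 5*u*v^2 + 4*u + 2*v
  coeff of dv: u*(-5*u^2 - 5*u*v + 2)
F^* omega = (2*u^3 - 19*u^2*v - 5*u*v^2 + 4*u + 2*v) du + (u*(-5*u^2 - 5*u*v + 2)) dv.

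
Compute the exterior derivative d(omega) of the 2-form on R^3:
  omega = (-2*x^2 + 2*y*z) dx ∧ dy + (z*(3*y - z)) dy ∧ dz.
d(omega) = (2*y) dx ∧ dy ∧ dz

For a 2-form omega = sum_{i<j} g_{ij} dx_i ∧ dx_j, the exterior derivative is
  d(omega) = sum_{i<j} d(g_{ij}) ∧ dx_i ∧ dx_j = sum_{i<j, k} (∂g_{ij}/∂x_k) dx_k ∧ dx_i ∧ dx_j.
Expand each term, using dx_k ∧ dx_i ∧ dx_j = sgn(permutation) dx_{(a)} ∧ dx_{(b)} ∧ dx_{(c)} with (a < b < c) sorted:
  d(-2*x^2 + 2*y*z) includes (∂/∂z)(-2*x^2 + 2*y*z) dz = (2*y) dz, which multiplied by dx ∧ dy gives (2*y) dx ∧ dy ∧ dz
Collecting like 3-forms: d(omega) = (2*y) dx ∧ dy ∧ dz.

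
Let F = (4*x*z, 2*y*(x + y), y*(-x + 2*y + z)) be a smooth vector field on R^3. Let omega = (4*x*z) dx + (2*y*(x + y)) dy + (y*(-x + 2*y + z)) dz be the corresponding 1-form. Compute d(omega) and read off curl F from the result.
d(omega) = (-x + 4*y + z) dy ∧ dz + (4*x + y) dz ∧ dx + (2*y) dx ∧ dy; curl F = (-x + 4*y + z, 4*x + y, 2*y)

d omega = sum_{i<j} (∂f_j/∂x_i - ∂f_i/∂x_j) dx_i ∧ dx_j. Under the identification (dy ∧ dz, dz ∧ dx, dx ∧ dy) ↔ (e_x, e_y, e_z), the coefficients are exactly the components of curl F. Compute:
  ∂R/∂y - ∂Q/∂z = (-x + 4*y + z) - (0) = -x + 4*y + z
  ∂P/∂z - ∂R/∂x = (4*x) - (-y) = 4*x + y
  ∂Q/∂x - ∂P/∂y = (2*y) - (0) = 2*y.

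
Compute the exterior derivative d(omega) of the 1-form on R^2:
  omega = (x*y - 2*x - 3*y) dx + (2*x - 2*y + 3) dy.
d(omega) = (5 - x) dx ∧ dy

For a 1-form omega = sum_i f_i dx_i, the exterior derivative is
  d(omega) = sum_{i < j} (∂f_j/∂x_i - ∂f_i/∂x_j) dx_i ∧ dx_j.
  coefficient of dx ∧ dy: ∂f_2/∂x - ∂f_1/∂y = ∂(2*x - 2*y + 3)/∂x - ∂(x*y - 2*x - 3*y)/∂y = 5 - x
Assembling: d(omega) = (5 - x) dx ∧ dy.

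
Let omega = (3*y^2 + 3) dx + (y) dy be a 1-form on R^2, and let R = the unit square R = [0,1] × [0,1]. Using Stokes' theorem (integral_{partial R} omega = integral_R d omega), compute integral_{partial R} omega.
integral_(partial R) omega = -3

Stokes: integral_partial_R omega = integral_R d omega with d omega = (∂Q/∂x - ∂P/∂y) dx ∧ dy.
  ∂Q/∂x = 0
  ∂P/∂y = 6*y
  integrand = ∂Q/∂x - ∂P/∂y = -6*y.
Integrating over R: integral_0^1 integral_0^1 (-6*y) dx dy = -3.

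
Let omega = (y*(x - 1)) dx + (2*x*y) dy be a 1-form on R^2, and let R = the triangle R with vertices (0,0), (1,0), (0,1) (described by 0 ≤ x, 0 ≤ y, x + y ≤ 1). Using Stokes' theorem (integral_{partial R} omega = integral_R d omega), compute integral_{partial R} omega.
integral_(partial R) omega = 2/3

Stokes: integral_partial_R omega = integral_R d omega with d omega = (∂Q/∂x - ∂P/∂y) dx ∧ dy.
  ∂Q/∂x = 2*y
  ∂P/∂y = x - 1
  integrand = ∂Q/∂x - ∂P/∂y = -x + 2*y + 1.
Integrating over R: integral_0^1 integral_0^{1-x} (-x + 2*y + 1) dy dx = 2/3.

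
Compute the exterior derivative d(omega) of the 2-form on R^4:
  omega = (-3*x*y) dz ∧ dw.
d(omega) = (-3*y) dx ∧ dz ∧ dw + (-3*x) dy ∧ dz ∧ dw

For a 2-form omega = sum_{i<j} g_{ij} dx_i ∧ dx_j, the exterior derivative is
  d(omega) = sum_{i<j} d(g_{ij}) ∧ dx_i ∧ dx_j = sum_{i<j, k} (∂g_{ij}/∂x_k) dx_k ∧ dx_i ∧ dx_j.
Expand each term, using dx_k ∧ dx_i ∧ dx_j = sgn(permutation) dx_{(a)} ∧ dx_{(b)} ∧ dx_{(c)} with (a < b < c) sorted:
  d(-3*x*y) includes (∂/∂x)(-3*x*y) dx = (-3*y) dx, which multiplied by dz ∧ dw gives (-3*y) dx ∧ dz ∧ dw
  d(-3*x*y) includes (∂/∂y)(-3*x*y) dy = (-3*x) dy, which multiplied by dz ∧ dw gives (-3*x) dy ∧ dz ∧ dw
Collecting like 3-forms: d(omega) = (-3*y) dx ∧ dz ∧ dw + (-3*x) dy ∧ dz ∧ dw.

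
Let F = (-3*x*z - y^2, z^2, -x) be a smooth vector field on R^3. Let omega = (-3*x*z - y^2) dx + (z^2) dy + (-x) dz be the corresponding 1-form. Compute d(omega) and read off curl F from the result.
d(omega) = (-2*z) dy ∧ dz + (1 - 3*x) dz ∧ dx + (2*y) dx ∧ dy; curl F = (-2*z, 1 - 3*x, 2*y)

d omega = sum_{i<j} (∂f_j/∂x_i - ∂f_i/∂x_j) dx_i ∧ dx_j. Under the identification (dy ∧ dz, dz ∧ dx, dx ∧ dy) ↔ (e_x, e_y, e_z), the coefficients are exactly the components of curl F. Compute:
  ∂R/∂y - ∂Q/∂z = (0) - (2*z) = -2*z
  ∂P/∂z - ∂R/∂x = (-3*x) - (-1) = 1 - 3*x
  ∂Q/∂x - ∂P/∂y = (0) - (-2*y) = 2*y.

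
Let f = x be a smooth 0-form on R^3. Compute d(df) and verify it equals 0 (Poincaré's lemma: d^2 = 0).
d(df) = 0

Step 1: df = sum_i (∂f/∂x_i) dx_i = (1) dx + (0) dy + (0) dz.
Step 2: Apply d again. Using the 1-form formula, the coefficient of dx ∧ dy in d(df) is ∂^2 f/∂x ∂y - ∂^2 f/∂y ∂x = (0) - (0) = 0 (equality of mixed partials for smooth f).
Similarly for dx ∧ dz and dy ∧ dz — all coefficients vanish. So d(df) = 0.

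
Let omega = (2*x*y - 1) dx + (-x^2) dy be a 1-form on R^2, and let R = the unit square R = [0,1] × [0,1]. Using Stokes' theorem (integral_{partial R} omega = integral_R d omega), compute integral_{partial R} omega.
integral_(partial R) omega = -2

Stokes: integral_partial_R omega = integral_R d omega with d omega = (∂Q/∂x - ∂P/∂y) dx ∧ dy.
  ∂Q/∂x = -2*x
  ∂P/∂y = 2*x
  integrand = ∂Q/∂x - ∂P/∂y = -4*x.
Integrating over R: integral_0^1 integral_0^1 (-4*x) dx dy = -2.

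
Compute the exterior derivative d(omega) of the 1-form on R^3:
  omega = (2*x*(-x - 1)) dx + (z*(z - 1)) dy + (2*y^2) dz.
d(omega) = (4*y - 2*z + 1) dy ∧ dz

For a 1-form omega = sum_i f_i dx_i, the exterior derivative is
  d(omega) = sum_{i < j} (∂f_j/∂x_i - ∂f_i/∂x_j) dx_i ∧ dx_j.
  coefficient of dy ∧ dz: ∂f_3/∂y - ∂f_2/∂z = ∂(2*y^2)/∂y - ∂(z*(z - 1))/∂z = 4*y - 2*z + 1
Assembling: d(omega) = (4*y - 2*z + 1) dy ∧ dz.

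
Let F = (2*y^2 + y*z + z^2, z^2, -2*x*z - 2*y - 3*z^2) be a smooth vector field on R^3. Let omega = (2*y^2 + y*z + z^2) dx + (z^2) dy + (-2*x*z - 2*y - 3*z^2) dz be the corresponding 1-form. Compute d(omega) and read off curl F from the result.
d(omega) = (-2*z - 2) dy ∧ dz + (y + 4*z) dz ∧ dx + (-4*y - z) dx ∧ dy; curl F = (-2*z - 2, y + 4*z, -4*y - z)

d omega = sum_{i<j} (∂f_j/∂x_i - ∂f_i/∂x_j) dx_i ∧ dx_j. Under the identification (dy ∧ dz, dz ∧ dx, dx ∧ dy) ↔ (e_x, e_y, e_z), the coefficients are exactly the components of curl F. Compute:
  ∂R/∂y - ∂Q/∂z = (-2) - (2*z) = -2*z - 2
  ∂P/∂z - ∂R/∂x = (y + 2*z) - (-2*z) = y + 4*z
  ∂Q/∂x - ∂P/∂y = (0) - (4*y + z) = -4*y - z.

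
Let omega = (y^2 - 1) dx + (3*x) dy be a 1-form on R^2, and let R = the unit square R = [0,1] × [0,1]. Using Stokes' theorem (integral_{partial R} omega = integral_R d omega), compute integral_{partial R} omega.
integral_(partial R) omega = 2

Stokes: integral_partial_R omega = integral_R d omega with d omega = (∂Q/∂x - ∂P/∂y) dx ∧ dy.
  ∂Q/∂x = 3
  ∂P/∂y = 2*y
  integrand = ∂Q/∂x - ∂P/∂y = 3 - 2*y.
Integrating over R: integral_0^1 integral_0^1 (3 - 2*y) dx dy = 2.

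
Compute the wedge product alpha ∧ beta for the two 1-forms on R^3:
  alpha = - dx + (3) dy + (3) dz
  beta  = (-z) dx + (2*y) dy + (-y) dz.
alpha ∧ beta = (-2*y + 3*z) dx ∧ dy + (y + 3*z) dx ∧ dz + (-9*y) dy ∧ dz

Distribute the wedge, using dx_i ∧ dx_j = -dx_j ∧ dx_i and dx_i ∧ dx_i = 0. For each pair (i, j) with i < j, the coefficient of dx_i ∧ dx_j in alpha ∧ beta is (alpha_i * beta_j - alpha_j * beta_i). Collecting: alpha ∧ beta = (-2*y + 3*z) dx ∧ dy + (y + 3*z) dx ∧ dz + (-9*y) dy ∧ dz.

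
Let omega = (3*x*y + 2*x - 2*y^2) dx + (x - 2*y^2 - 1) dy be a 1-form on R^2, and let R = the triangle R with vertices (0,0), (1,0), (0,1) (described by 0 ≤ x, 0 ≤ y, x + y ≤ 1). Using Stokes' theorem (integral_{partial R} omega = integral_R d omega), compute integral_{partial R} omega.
integral_(partial R) omega = 2/3

Stokes: integral_partial_R omega = integral_R d omega with d omega = (∂Q/∂x - ∂P/∂y) dx ∧ dy.
  ∂Q/∂x = 1
  ∂P/∂y = 3*x - 4*y
  integrand = ∂Q/∂x - ∂P/∂y = -3*x + 4*y + 1.
Integrating over R: integral_0^1 integral_0^{1-x} (-3*x + 4*y + 1) dy dx = 2/3.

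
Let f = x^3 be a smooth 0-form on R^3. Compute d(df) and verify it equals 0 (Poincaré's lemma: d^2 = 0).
d(df) = 0

Step 1: df = sum_i (∂f/∂x_i) dx_i = (3*x^2) dx + (0) dy + (0) dz.
Step 2: Apply d again. Using the 1-form formula, the coefficient of dx ∧ dy in d(df) is ∂^2 f/∂x ∂y - ∂^2 f/∂y ∂x = (0) - (0) = 0 (equality of mixed partials for smooth f).
Similarly for dx ∧ dz and dy ∧ dz — all coefficients vanish. So d(df) = 0.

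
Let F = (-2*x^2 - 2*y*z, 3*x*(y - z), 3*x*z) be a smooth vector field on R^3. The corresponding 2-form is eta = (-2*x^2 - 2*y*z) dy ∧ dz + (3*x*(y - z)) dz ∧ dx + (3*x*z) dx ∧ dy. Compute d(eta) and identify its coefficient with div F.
d(eta) = (2*x) dx ∧ dy ∧ dz; div F = 2*x

For a 2-form in R^3 of the form above, applying d gives a 3-form with coefficient ∂P/∂x + ∂Q/∂y + ∂R/∂z:
  ∂P/∂x = -4*x
  ∂Q/∂y = 3*x
  ∂R/∂z = 3*x
Sum = 2*x, which is exactly div F.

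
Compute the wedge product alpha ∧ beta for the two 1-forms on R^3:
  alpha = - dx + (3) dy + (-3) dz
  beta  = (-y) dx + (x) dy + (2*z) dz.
alpha ∧ beta = (-x + 3*y) dx ∧ dy + (-3*y - 2*z) dx ∧ dz + (3*x + 6*z) dy ∧ dz

Distribute the wedge, using dx_i ∧ dx_j = -dx_j ∧ dx_i and dx_i ∧ dx_i = 0. For each pair (i, j) with i < j, the coefficient of dx_i ∧ dx_j in alpha ∧ beta is (alpha_i * beta_j - alpha_j * beta_i). Collecting: alpha ∧ beta = (-x + 3*y) dx ∧ dy + (-3*y - 2*z) dx ∧ dz + (3*x + 6*z) dy ∧ dz.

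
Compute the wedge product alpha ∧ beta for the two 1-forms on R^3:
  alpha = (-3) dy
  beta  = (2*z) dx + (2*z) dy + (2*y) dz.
alpha ∧ beta = (6*z) dx ∧ dy + (-6*y) dy ∧ dz

Distribute the wedge, using dx_i ∧ dx_j = -dx_j ∧ dx_i and dx_i ∧ dx_i = 0. For each pair (i, j) with i < j, the coefficient of dx_i ∧ dx_j in alpha ∧ beta is (alpha_i * beta_j - alpha_j * beta_i). Collecting: alpha ∧ beta = (6*z) dx ∧ dy + (-6*y) dy ∧ dz.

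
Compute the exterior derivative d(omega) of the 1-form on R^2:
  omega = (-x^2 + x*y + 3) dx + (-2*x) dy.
d(omega) = (-x - 2) dx ∧ dy

For a 1-form omega = sum_i f_i dx_i, the exterior derivative is
  d(omega) = sum_{i < j} (∂f_j/∂x_i - ∂f_i/∂x_j) dx_i ∧ dx_j.
  coefficient of dx ∧ dy: ∂f_2/∂x - ∂f_1/∂y = ∂(-2*x)/∂x - ∂(-x^2 + x*y + 3)/∂y = -x - 2
Assembling: d(omega) = (-x - 2) dx ∧ dy.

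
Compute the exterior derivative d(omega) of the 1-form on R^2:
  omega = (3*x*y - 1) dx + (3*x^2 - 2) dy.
d(omega) = (3*x) dx ∧ dy

For a 1-form omega = sum_i f_i dx_i, the exterior derivative is
  d(omega) = sum_{i < j} (∂f_j/∂x_i - ∂f_i/∂x_j) dx_i ∧ dx_j.
  coefficient of dx ∧ dy: ∂f_2/∂x - ∂f_1/∂y = ∂(3*x^2 - 2)/∂x - ∂(3*x*y - 1)/∂y = 3*x
Assembling: d(omega) = (3*x) dx ∧ dy.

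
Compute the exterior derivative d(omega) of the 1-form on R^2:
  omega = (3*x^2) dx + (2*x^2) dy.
d(omega) = (4*x) dx ∧ dy

For a 1-form omega = sum_i f_i dx_i, the exterior derivative is
  d(omega) = sum_{i < j} (∂f_j/∂x_i - ∂f_i/∂x_j) dx_i ∧ dx_j.
  coefficient of dx ∧ dy: ∂f_2/∂x - ∂f_1/∂y = ∂(2*x^2)/∂x - ∂(3*x^2)/∂y = 4*x
Assembling: d(omega) = (4*x) dx ∧ dy.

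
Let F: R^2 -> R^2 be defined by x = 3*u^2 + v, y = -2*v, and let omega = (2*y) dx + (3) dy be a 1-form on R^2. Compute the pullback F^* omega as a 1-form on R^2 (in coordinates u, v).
F^* omega = (-24*u*v) du + (-4*v - 6) dv

Using F^*(f dg) = (f ∘ F) d(g ∘ F), substitute each coordinate x_i by F_i(u, v) in f_i, and replace dx_i by d F_i = (∂F_i/∂u) du + (∂F_i/∂v) dv.
  For the x component: f_1(F) = -4*v; d F_1 = (6*u) du + (1) dv
  For the y component: f_2(F) = 3; d F_2 = (0) du + (-2) dv
Combining and collecting du, dv coefficients:
  coeff of du: -24*u*v
  coeff of dv: -4*v - 6
F^* omega = (-24*u*v) du + (-4*v - 6) dv.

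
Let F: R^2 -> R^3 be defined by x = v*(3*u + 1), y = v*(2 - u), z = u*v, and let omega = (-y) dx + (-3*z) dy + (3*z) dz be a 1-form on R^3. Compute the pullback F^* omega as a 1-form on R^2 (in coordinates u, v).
F^* omega = (v^2*(9*u - 6)) du + (v*(9*u^2 - 11*u - 2)) dv

Using F^*(f dg) = (f ∘ F) d(g ∘ F), substitute each coordinate x_i by F_i(u, v) in f_i, and replace dx_i by d F_i = (∂F_i/∂u) du + (∂F_i/∂v) dv.
  For the x component: f_1(F) = v*(u - 2); d F_1 = (3*v) du + (3*u + 1) dv
  For the y component: f_2(F) = -3*u*v; d F_2 = (-v) du + (2 - u) dv
  For the z component: f_3(F) = 3*u*v; d F_3 = (v) du + (u) dv
Combining and collecting du, dv coefficients:
  coeff of du: v^2*(9*u - 6)
  coeff of dv: v*(9*u^2 - 11*u - 2)
F^* omega = (v^2*(9*u - 6)) du + (v*(9*u^2 - 11*u - 2)) dv.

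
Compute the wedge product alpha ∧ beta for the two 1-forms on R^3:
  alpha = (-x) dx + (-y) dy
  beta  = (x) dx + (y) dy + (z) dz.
alpha ∧ beta = (-x*z) dx ∧ dz + (-y*z) dy ∧ dz

Distribute the wedge, using dx_i ∧ dx_j = -dx_j ∧ dx_i and dx_i ∧ dx_i = 0. For each pair (i, j) with i < j, the coefficient of dx_i ∧ dx_j in alpha ∧ beta is (alpha_i * beta_j - alpha_j * beta_i). Collecting: alpha ∧ beta = (-x*z) dx ∧ dz + (-y*z) dy ∧ dz.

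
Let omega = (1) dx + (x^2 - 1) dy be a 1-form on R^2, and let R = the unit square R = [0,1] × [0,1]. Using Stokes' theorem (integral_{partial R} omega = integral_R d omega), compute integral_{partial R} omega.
integral_(partial R) omega = 1

Stokes: integral_partial_R omega = integral_R d omega with d omega = (∂Q/∂x - ∂P/∂y) dx ∧ dy.
  ∂Q/∂x = 2*x
  ∂P/∂y = 0
  integrand = ∂Q/∂x - ∂P/∂y = 2*x.
Integrating over R: integral_0^1 integral_0^1 (2*x) dx dy = 1.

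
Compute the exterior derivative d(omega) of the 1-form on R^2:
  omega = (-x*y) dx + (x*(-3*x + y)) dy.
d(omega) = (-5*x + y) dx ∧ dy

For a 1-form omega = sum_i f_i dx_i, the exterior derivative is
  d(omega) = sum_{i < j} (∂f_j/∂x_i - ∂f_i/∂x_j) dx_i ∧ dx_j.
  coefficient of dx ∧ dy: ∂f_2/∂x - ∂f_1/∂y = ∂(x*(-3*x + y))/∂x - ∂(-x*y)/∂y = -5*x + y
Assembling: d(omega) = (-5*x + y) dx ∧ dy.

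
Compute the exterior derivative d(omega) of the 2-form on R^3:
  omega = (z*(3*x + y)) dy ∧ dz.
d(omega) = (3*z) dx ∧ dy ∧ dz

For a 2-form omega = sum_{i<j} g_{ij} dx_i ∧ dx_j, the exterior derivative is
  d(omega) = sum_{i<j} d(g_{ij}) ∧ dx_i ∧ dx_j = sum_{i<j, k} (∂g_{ij}/∂x_k) dx_k ∧ dx_i ∧ dx_j.
Expand each term, using dx_k ∧ dx_i ∧ dx_j = sgn(permutation) dx_{(a)} ∧ dx_{(b)} ∧ dx_{(c)} with (a < b < c) sorted:
  d(z*(3*x + y)) includes (∂/∂x)(z*(3*x + y)) dx = (3*z) dx, which multiplied by dy ∧ dz gives (3*z) dx ∧ dy ∧ dz
Collecting like 3-forms: d(omega) = (3*z) dx ∧ dy ∧ dz.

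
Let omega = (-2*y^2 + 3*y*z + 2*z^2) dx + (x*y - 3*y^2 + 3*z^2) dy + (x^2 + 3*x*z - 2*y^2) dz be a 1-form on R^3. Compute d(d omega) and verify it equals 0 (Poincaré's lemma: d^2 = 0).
d(d omega) = 0

Step 1: d omega = sum_{i<j} (∂f_j/∂x_i - ∂f_i/∂x_j) dx_i ∧ dx_j:
  coeff of dx ∧ dy: 5*y - 3*z
  coeff of dx ∧ dz: 2*x - 3*y - z
  coeff of dy ∧ dz: -4*y - 6*z
Step 2: Apply d again to each 2-form coefficient. The only possible 3-form in R^3 is dx ∧ dy ∧ dz, with coefficient
  ∂(coeff of dy∧dz)/∂x - ∂(coeff of dx∧dz)/∂y + ∂(coeff of dx∧dy)/∂z
  = ∂/∂x (-4*y - 6*z) - ∂/∂y (2*x - 3*y - z) + ∂/∂z (5*y - 3*z).
Each of these terms simplifies to sums of mixed partials that cancel in pairs. The result is 0 (by equality of mixed partials for smooth functions — Schwarz / Clairaut).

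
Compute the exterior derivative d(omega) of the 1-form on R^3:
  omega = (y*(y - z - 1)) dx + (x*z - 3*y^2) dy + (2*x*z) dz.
d(omega) = (-2*y + 2*z + 1) dx ∧ dy + (y + 2*z) dx ∧ dz + (-x) dy ∧ dz

For a 1-form omega = sum_i f_i dx_i, the exterior derivative is
  d(omega) = sum_{i < j} (∂f_j/∂x_i - ∂f_i/∂x_j) dx_i ∧ dx_j.
  coefficient of dx ∧ dy: ∂f_2/∂x - ∂f_1/∂y = ∂(x*z - 3*y^2)/∂x - ∂(y*(y - z - 1))/∂y = -2*y + 2*z + 1
  coefficient of dx ∧ dz: ∂f_3/∂x - ∂f_1/∂z = ∂(2*x*z)/∂x - ∂(y*(y - z - 1))/∂z = y + 2*z
  coefficient of dy ∧ dz: ∂f_3/∂y - ∂f_2/∂z = ∂(2*x*z)/∂y - ∂(x*z - 3*y^2)/∂z = -x
Assembling: d(omega) = (-2*y + 2*z + 1) dx ∧ dy + (y + 2*z) dx ∧ dz + (-x) dy ∧ dz.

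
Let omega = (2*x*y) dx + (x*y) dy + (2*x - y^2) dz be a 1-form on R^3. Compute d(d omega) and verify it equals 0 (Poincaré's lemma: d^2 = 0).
d(d omega) = 0

Step 1: d omega = sum_{i<j} (∂f_j/∂x_i - ∂f_i/∂x_j) dx_i ∧ dx_j:
  coeff of dx ∧ dy: -2*x + y
  coeff of dx ∧ dz: 2
  coeff of dy ∧ dz: -2*y
Step 2: Apply d again to each 2-form coefficient. The only possible 3-form in R^3 is dx ∧ dy ∧ dz, with coefficient
  ∂(coeff of dy∧dz)/∂x - ∂(coeff of dx∧dz)/∂y + ∂(coeff of dx∧dy)/∂z
  = ∂/∂x (-2*y) - ∂/∂y (2) + ∂/∂z (-2*x + y).
Each of these terms simplifies to sums of mixed partials that cancel in pairs. The result is 0 (by equality of mixed partials for smooth functions — Schwarz / Clairaut).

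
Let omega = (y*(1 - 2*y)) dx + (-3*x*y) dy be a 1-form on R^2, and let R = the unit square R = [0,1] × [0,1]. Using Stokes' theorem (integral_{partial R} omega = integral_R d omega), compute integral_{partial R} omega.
integral_(partial R) omega = -1/2

Stokes: integral_partial_R omega = integral_R d omega with d omega = (∂Q/∂x - ∂P/∂y) dx ∧ dy.
  ∂Q/∂x = -3*y
  ∂P/∂y = 1 - 4*y
  integrand = ∂Q/∂x - ∂P/∂y = y - 1.
Integrating over R: integral_0^1 integral_0^1 (y - 1) dx dy = -1/2.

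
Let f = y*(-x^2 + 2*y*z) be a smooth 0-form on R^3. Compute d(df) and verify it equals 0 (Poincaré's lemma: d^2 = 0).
d(df) = 0

Step 1: df = sum_i (∂f/∂x_i) dx_i = (-2*x*y) dx + (-x^2 + 4*y*z) dy + (2*y^2) dz.
Step 2: Apply d again. Using the 1-form formula, the coefficient of dx ∧ dy in d(df) is ∂^2 f/∂x ∂y - ∂^2 f/∂y ∂x = (-2*x) - (-2*x) = 0 (equality of mixed partials for smooth f).
Similarly for dx ∧ dz and dy ∧ dz — all coefficients vanish. So d(df) = 0.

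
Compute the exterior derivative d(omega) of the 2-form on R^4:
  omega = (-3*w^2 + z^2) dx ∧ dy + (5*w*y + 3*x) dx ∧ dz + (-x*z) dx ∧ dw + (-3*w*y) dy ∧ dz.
d(omega) = (-5*w + 2*z) dx ∧ dy ∧ dz + (-6*w) dx ∧ dy ∧ dw + (x + 5*y) dx ∧ dz ∧ dw + (-3*y) dy ∧ dz ∧ dw

For a 2-form omega = sum_{i<j} g_{ij} dx_i ∧ dx_j, the exterior derivative is
  d(omega) = sum_{i<j} d(g_{ij}) ∧ dx_i ∧ dx_j = sum_{i<j, k} (∂g_{ij}/∂x_k) dx_k ∧ dx_i ∧ dx_j.
Expand each term, using dx_k ∧ dx_i ∧ dx_j = sgn(permutation) dx_{(a)} ∧ dx_{(b)} ∧ dx_{(c)} with (a < b < c) sorted:
  d(-3*w^2 + z^2) includes (∂/∂z)(-3*w^2 + z^2) dz = (2*z) dz, which multiplied by dx ∧ dy gives (2*z) dx ∧ dy ∧ dz
  d(-3*w^2 + z^2) includes (∂/∂w)(-3*w^2 + z^2) dw = (-6*w) dw, which multiplied by dx ∧ dy gives (-6*w) dx ∧ dy ∧ dw
  d(5*w*y + 3*x) includes (∂/∂y)(5*w*y + 3*x) dy = (5*w) dy, which multiplied by dx ∧ dz gives (-5*w) dx ∧ dy ∧ dz
  d(5*w*y + 3*x) includes (∂/∂w)(5*w*y + 3*x) dw = (5*y) dw, which multiplied by dx ∧ dz gives (5*y) dx ∧ dz ∧ dw
  d(-x*z) includes (∂/∂z)(-x*z) dz = (-x) dz, which multiplied by dx ∧ dw gives (x) dx ∧ dz ∧ dw
  d(-3*w*y) includes (∂/∂w)(-3*w*y) dw = (-3*y) dw, which multiplied by dy ∧ dz gives (-3*y) dy ∧ dz ∧ dw
Collecting like 3-forms: d(omega) = (-5*w + 2*z) dx ∧ dy ∧ dz + (-6*w) dx ∧ dy ∧ dw + (x + 5*y) dx ∧ dz ∧ dw + (-3*y) dy ∧ dz ∧ dw.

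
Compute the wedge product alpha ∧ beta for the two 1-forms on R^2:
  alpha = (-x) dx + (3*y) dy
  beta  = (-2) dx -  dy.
alpha ∧ beta = (x + 6*y) dx ∧ dy

Distribute the wedge, using dx_i ∧ dx_j = -dx_j ∧ dx_i and dx_i ∧ dx_i = 0. For each pair (i, j) with i < j, the coefficient of dx_i ∧ dx_j in alpha ∧ beta is (alpha_i * beta_j - alpha_j * beta_i). Collecting: alpha ∧ beta = (x + 6*y) dx ∧ dy.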